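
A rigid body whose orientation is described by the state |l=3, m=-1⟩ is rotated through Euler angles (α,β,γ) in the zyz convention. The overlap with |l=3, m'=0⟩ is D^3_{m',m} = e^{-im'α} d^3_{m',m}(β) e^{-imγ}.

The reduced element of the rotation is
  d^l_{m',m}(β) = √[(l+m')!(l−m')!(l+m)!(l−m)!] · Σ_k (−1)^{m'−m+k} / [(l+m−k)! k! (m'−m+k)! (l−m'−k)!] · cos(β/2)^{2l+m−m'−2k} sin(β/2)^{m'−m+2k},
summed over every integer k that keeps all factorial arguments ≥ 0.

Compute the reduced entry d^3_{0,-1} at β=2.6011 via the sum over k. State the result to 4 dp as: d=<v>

d^3_{0,-1}(β=2.6011) via the finite sum:
With c≡cos(β/2)=0.266969 and s≡sin(β/2)=0.963705, N=[6·6·2·24]^{1/2}=41.569219
Admissible k: 0..2 (factorial args all ≥0)
  k=0: (−1)^1·41.5692/(12)·0.2670^5·0.9637^1 = -0.004527
  k=1: (−1)^2·41.5692/(4)·0.2670^3·0.9637^3 = +0.176981
  k=2: (−1)^3·41.5692/(12)·0.2670^1·0.9637^5 = -0.768727
d^3_{0,-1}(2.6011) = -0.004527 +0.176981 -0.768727 = -0.596273

d=-0.5963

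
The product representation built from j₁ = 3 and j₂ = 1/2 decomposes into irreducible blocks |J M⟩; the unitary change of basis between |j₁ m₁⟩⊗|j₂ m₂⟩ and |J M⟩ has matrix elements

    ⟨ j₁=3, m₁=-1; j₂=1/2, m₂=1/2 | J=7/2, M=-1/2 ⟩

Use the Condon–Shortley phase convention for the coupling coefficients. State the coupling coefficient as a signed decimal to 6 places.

√[8·0!6!1!/8! · 2!4!1!0!3!4!] = √(6912/7)
  +(−1)^0/∏(0,0,4,1,2,0)! = 1/48  (running 1/48)
⟨..|..⟩ = √(6912/7)·(1/48) = +0.654654

+0.654654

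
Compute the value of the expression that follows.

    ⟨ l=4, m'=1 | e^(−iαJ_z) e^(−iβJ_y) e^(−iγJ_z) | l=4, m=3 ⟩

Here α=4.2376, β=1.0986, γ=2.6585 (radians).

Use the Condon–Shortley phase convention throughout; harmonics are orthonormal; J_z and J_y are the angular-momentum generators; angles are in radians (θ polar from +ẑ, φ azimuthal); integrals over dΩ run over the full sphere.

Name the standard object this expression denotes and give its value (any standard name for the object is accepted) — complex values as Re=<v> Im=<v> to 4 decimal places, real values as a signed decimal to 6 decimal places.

This is a Wigner D-matrix element — the rotation-matrix element ⟨l m'| R(α,β,γ) |l m⟩ in the angular-momentum basis.
First d^4_{1,3}(β=1.0986), then the phase factors e^{-i(1)α} and e^{-i(3)γ}:
With c≡cos(β/2)=0.852890 and s≡sin(β/2)=0.522090, N=[120·6·5040·1]^{1/2}=1904.940944
Admissible k: 2..3 (factorial args all ≥0)
  k=2: (−1)^0·1904.9409/(240)·0.8529^6·0.5221^2 = +0.832761
  k=3: (−1)^1·1904.9409/(144)·0.8529^4·0.5221^4 = -0.520085
d^4_{1,3}(1.0986) = +0.832761 -0.520085 = +0.312676
D = (-0.457151+0.889389i)·(+0.312676)·(-0.121220-0.992626i) = +0.293367+0.108176i

Wigner D-matrix element, Re=0.2934 Im=0.1082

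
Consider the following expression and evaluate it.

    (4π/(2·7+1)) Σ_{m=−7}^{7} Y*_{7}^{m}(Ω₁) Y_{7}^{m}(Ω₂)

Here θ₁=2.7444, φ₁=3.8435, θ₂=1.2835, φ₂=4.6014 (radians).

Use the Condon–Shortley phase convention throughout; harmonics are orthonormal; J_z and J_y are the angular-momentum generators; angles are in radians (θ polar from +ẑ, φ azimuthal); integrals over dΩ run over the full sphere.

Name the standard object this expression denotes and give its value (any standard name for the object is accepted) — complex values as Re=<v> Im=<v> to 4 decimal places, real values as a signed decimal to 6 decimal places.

Legendre polynomial (addition theorem), -0.017778

This sum is the spherical-harmonic addition theorem: it equals the Legendre polynomial P_l(cos γ) of the angle γ between the two directions.
Addition theorem: P_7(cos γ) = (4π/15) Σ_m Y*_{lm}(Ω₁) Y_{lm}(Ω₂), m = −7…7:
  [-7]  conj(Y_{7,-7})(Ω₁) = (-0.000129, 0.000635) ; Y_{7,-7}(Ω₂) = (0.261547, -0.266019) ; Δ = (0.000135, 0.000201)
  [-6]  conj(Y_{7,-6})(Ω₁) = (0.002776, 0.005071) ; Y_{7,-6}(Ω₂) = (-0.324314, -0.254800) ; Δ = (0.000392, -0.002352)
  [-5]  conj(Y_{7,-5})(Ω₁) = (0.029818, 0.011495) ; Y_{7,-5}(Ω₂) = (-0.006871, 0.011083) ; Δ = (-0.000332, 0.000251)
  [-4]  conj(Y_{7,-4})(Ω₁) = (0.115310, -0.040008) ; Y_{7,-4}(Ω₂) = (-0.310726, -0.147788) ; Δ = (-0.041742, -0.004610)
  [-3]  conj(Y_{7,-3})(Ω₁) = (0.164149, -0.277020) ; Y_{7,-3}(Ω₂) = (-0.043931, 0.127027) ; Δ = (0.027978, 0.033021)
  [-2]  conj(Y_{7,-2})(Ω₁) = (-0.089226, -0.529373) ; Y_{7,-2}(Ω₂) = (-0.281985, -0.063643) ; Δ = (-0.008531, 0.154954)
  [-1]  conj(Y_{7,-1})(Ω₁) = (-0.295336, -0.249723) ; Y_{7,-1}(Ω₂) = (-0.019475, 0.174747) ; Δ = (0.049390, -0.046746)
  [+0]  conj(Y_{7,0})(Ω₁) = (0.280756, -0.000000) ; Y_{7,0}(Ω₂) = (-0.269984, 0.000000) ; Δ = (-0.075800, 0.000000)
  [+1]  conj(Y_{7,1})(Ω₁) = (0.295336, -0.249723) ; Y_{7,1}(Ω₂) = (0.019475, 0.174747) ; Δ = (0.049390, 0.046746)
  [+2]  conj(Y_{7,2})(Ω₁) = (-0.089226, 0.529373) ; Y_{7,2}(Ω₂) = (-0.281985, 0.063643) ; Δ = (-0.008531, -0.154954)
  [+3]  conj(Y_{7,3})(Ω₁) = (-0.164149, -0.277020) ; Y_{7,3}(Ω₂) = (0.043931, 0.127027) ; Δ = (0.027978, -0.033021)
  [+4]  conj(Y_{7,4})(Ω₁) = (0.115310, 0.040008) ; Y_{7,4}(Ω₂) = (-0.310726, 0.147788) ; Δ = (-0.041742, 0.004610)
  [+5]  conj(Y_{7,5})(Ω₁) = (-0.029818, 0.011495) ; Y_{7,5}(Ω₂) = (0.006871, 0.011083) ; Δ = (-0.000332, -0.000251)
  [+6]  conj(Y_{7,6})(Ω₁) = (0.002776, -0.005071) ; Y_{7,6}(Ω₂) = (-0.324314, 0.254800) ; Δ = (0.000392, 0.002352)
  [+7]  conj(Y_{7,7})(Ω₁) = (0.000129, 0.000635) ; Y_{7,7}(Ω₂) = (-0.261547, -0.266019) ; Δ = (0.000135, -0.000201)
Accumulated sum (-0.021221, -0.000000); after 4π/(2l+1) scaling, (-0.017778, -0.000000) ⇒ P_7 = -0.017778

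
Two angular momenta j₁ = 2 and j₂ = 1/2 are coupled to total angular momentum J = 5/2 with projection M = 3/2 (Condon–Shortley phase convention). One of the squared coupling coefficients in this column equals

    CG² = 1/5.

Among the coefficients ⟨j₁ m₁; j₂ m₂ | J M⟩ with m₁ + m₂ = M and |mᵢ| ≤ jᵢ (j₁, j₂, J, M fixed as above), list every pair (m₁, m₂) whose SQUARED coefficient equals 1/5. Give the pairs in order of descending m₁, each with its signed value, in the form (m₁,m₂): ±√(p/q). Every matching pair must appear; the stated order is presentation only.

Admissible pairs with m₁+m₂ = M = 3/2: (1,1/2), (2,-1/2)
  (m₁,m₂)=(2,-1/2): CG² = 1/5, CG = +√(1/5)   ← matches the target
  (m₁,m₂)=(1,1/2): CG² = 4/5, CG = +√(4/5)
Pairs with CG² = 1/5: (2,-1/2): +√(1/5)

(2,-1/2): +√(1/5)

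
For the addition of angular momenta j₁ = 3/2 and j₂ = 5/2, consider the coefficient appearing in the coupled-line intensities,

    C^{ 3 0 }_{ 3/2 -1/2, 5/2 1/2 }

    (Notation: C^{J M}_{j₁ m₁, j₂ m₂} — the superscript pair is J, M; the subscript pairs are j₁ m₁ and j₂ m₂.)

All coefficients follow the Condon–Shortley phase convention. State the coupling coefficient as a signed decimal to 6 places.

√[7·1!2!4!/8! · 1!2!3!2!3!3!] = √(36/5)
  +(−1)^0/∏(0,1,2,3,0,1)! = 1/12  (running 1/12)
  +(−1)^1/∏(1,0,1,2,1,2)! = -1/4  (running -1/6)
⟨..|..⟩ = √(36/5)·(-1/6) = -0.447214

-0.447214  (= −√(1/5))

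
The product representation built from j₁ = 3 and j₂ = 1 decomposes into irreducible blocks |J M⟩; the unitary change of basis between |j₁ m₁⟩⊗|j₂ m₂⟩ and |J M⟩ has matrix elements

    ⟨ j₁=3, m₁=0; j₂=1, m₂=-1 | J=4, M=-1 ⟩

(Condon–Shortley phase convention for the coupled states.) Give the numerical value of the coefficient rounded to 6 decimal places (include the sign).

+√(5/14) ≈ +0.597614

j₁+j₂−J=0  J+j₁−j₂=6  J−j₁+j₂=2  j₁+j₂+J+1=9
(j₁±m₁, j₂±m₂, J±M) = (3,3,0,2,3,5)
P² = 12960/7
sum k=0..0:
  [0] +1/72 = 1/72
S = 1/72
C² = P²·S² = 5/14 ; C = +0.597614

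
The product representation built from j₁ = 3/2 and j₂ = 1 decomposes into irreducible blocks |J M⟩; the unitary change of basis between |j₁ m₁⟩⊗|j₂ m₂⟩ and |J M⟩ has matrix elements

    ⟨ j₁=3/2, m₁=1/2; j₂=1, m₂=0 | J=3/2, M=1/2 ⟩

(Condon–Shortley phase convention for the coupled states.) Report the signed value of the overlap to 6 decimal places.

j₁+j₂−J=1  J+j₁−j₂=2  J−j₁+j₂=1  j₁+j₂+J+1=5
(j₁±m₁, j₂±m₂, J±M) = (2,1,1,1,2,1)
P² = 4/15
sum k=0..1:
  [0] +1/1 = 1
  [1] −1/2 = -1/2
S = 1/2
C² = P²·S² = 1/15 ; C = +0.258199

+√(1/15) = +0.258199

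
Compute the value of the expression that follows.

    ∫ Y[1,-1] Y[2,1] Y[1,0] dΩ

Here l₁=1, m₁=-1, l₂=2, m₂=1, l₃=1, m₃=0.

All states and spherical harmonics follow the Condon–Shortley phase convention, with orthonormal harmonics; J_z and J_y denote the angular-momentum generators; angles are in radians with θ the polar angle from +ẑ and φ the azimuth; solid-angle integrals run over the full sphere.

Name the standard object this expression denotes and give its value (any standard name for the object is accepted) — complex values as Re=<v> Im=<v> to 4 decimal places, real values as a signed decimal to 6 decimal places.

Gaunt coefficient, -0.218510

This is a Gaunt coefficient — the integral of a triple product of spherical harmonics over the sphere.
Checks pass: Σm=0; 4 even; l₃=1∈[1,3].
(2·1+1)(2·2+1)(2·1+1) = 45
Δ: 2! 0! 2! / 5! → 1/30
sum: t=1:−1/1 = -1/1
3j²(1 2 1; 0 0 0) = Δ·Π!·Σ² = 2/15  (sign +1)
sum: t=2:+1/2 = 1/2
3j²(1 2 1; -1 1 0) = Δ·Π!·Σ² = 1/10  (sign -1)
combine: 4πI² = 45·2/15·1/10 = 3/5
take √, sign -1: I = -0.21850969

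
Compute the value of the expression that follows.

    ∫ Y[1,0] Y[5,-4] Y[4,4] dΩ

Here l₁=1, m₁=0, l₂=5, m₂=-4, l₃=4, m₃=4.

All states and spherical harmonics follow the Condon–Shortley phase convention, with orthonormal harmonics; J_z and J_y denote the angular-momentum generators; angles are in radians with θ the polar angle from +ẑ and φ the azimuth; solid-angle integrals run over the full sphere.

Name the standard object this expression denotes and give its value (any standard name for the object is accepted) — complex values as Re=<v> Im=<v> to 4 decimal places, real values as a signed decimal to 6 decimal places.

Gaunt coefficient, +0.147319

This is a Gaunt coefficient — the integral of a triple product of spherical harmonics over the sphere.
Checks pass: Σm=0; 10 even; l₃=4∈[4,6].
(2·1+1)(2·5+1)(2·4+1) = 297
Δ: 2! 0! 8! / 11! → 1/495
sum: t=1:−1/576 = -1/576
3j²(1 5 4; 0 0 0) = Δ·Π!·Σ² = 5/99  (sign -1)
sum: t=1:−1/40320 = -1/40320
3j²(1 5 4; 0 -4 4) = Δ·Π!·Σ² = 1/55  (sign -1)
combine: 4πI² = 297·5/99·1/55 = 3/11
take √, sign +1: I = 0.14731920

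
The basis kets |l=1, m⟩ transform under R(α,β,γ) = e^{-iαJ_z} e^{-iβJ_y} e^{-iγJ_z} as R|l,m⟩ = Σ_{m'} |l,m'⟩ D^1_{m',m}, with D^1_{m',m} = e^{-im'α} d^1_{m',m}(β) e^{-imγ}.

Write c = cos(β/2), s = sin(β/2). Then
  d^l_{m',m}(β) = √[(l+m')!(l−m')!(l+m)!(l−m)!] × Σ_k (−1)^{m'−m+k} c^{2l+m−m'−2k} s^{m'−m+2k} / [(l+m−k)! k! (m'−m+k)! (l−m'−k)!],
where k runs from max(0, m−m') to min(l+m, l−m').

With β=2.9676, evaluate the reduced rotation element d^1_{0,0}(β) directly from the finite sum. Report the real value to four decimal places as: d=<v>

d=-0.9849

d^1_{0,0}(β=2.9676) via the finite sum:
Half-angle: c=0.086887, s=0.996218. N=√(1·1·1·1)=1.000000
Admissible k: 0..1 (factorial args all ≥0)
  k=0: (−1)^0·1.0000/(1)·0.0869^2·0.9962^0 = +0.007549
  k=1: (−1)^1·1.0000/(1)·0.0869^0·0.9962^2 = -0.992451
d^1_{0,0}(2.9676) = +0.007549 -0.992451 = -0.984901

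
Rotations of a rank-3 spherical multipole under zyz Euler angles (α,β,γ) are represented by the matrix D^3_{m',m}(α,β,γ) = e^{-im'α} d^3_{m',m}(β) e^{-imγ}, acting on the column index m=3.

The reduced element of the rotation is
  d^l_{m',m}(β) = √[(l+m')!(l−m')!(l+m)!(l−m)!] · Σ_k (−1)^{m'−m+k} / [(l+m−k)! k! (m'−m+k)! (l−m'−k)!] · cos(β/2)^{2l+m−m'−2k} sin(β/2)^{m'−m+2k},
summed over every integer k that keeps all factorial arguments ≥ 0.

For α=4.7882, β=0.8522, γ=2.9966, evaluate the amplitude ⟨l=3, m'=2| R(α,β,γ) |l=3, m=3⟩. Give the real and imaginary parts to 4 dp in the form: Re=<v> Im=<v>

Re=0.6085 Im=0.1772

D^3_{2,3}(4.7882,0.8522,2.9966) = e^{-i·2·4.7882}·d^3_{2,3}(0.8522)·e^{-i·3·2.9966}. Compute d first:
c=cos(0.852200/2)=0.910585, s=sin(0.852200/2)=0.413323; N=√[120·1·720·1]=293.938769
Admissible k: 1..1 (factorial args all ≥0)
  k=1: (−1)^0·293.9388/(120)·0.9106^5·0.4133^1 = +0.633821
d^3_{2,3}(0.8522) = +0.633821
Phases: e^{-i·(2)·4.7882}=-0.988527+0.151042i, e^{-i·(3)·2.9966}=-0.906879-0.421390i ⇒ D=+0.608546+0.177203i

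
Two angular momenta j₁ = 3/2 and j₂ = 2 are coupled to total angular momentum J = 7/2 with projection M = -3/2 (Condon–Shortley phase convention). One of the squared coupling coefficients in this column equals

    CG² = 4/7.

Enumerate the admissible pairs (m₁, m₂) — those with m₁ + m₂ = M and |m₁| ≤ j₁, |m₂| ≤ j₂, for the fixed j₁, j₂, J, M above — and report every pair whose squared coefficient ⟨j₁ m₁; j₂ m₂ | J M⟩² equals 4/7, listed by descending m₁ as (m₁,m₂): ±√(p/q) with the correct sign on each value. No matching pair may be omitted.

Admissible pairs with m₁+m₂ = M = -3/2: (-3/2,0), (-1/2,-1), (1/2,-2)
  (m₁,m₂)=(1/2,-2): CG² = 1/7, CG = +√(1/7)
  (m₁,m₂)=(-1/2,-1): CG² = 4/7, CG = +√(4/7)   ← matches the target
  (m₁,m₂)=(-3/2,0): CG² = 2/7, CG = +√(2/7)
Pairs with CG² = 4/7: (-1/2,-1): +√(4/7)

(-1/2,-1): +√(4/7)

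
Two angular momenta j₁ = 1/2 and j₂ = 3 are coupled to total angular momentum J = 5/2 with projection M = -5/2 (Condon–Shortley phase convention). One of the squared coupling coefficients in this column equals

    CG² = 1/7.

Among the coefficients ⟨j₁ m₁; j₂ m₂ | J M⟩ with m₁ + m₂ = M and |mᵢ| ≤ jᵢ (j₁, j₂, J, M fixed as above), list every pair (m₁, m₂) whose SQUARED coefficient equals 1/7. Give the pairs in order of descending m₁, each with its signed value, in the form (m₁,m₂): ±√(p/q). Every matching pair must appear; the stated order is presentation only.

Admissible pairs with m₁+m₂ = M = -5/2: (-1/2,-2), (1/2,-3)
  (m₁,m₂)=(1/2,-3): CG² = 6/7, CG = +√(6/7)
  (m₁,m₂)=(-1/2,-2): CG² = 1/7, CG = −√(1/7)   ← matches the target
Pairs with CG² = 1/7: (-1/2,-2): −√(1/7)

(-1/2,-2): −√(1/7)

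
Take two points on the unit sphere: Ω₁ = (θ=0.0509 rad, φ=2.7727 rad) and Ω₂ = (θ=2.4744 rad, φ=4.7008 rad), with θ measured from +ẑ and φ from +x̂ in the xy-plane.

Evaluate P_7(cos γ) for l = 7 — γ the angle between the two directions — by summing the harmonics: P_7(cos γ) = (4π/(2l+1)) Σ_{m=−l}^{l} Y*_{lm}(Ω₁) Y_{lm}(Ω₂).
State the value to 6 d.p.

0.222174

Summing Y*_{l m}(θ₁,φ₁)·Y_{l m}(θ₂,φ₂) over m ∈ [−7, 7]; prefactor 4π/(2·7+1) = 0.837758:
  [-7]  conj(Y_{7,-7})(Ω₁) = +0.000000+0.000000i ; Y_{7,-7}(Ω₂) = +0.001407-0.017312i ; Δ = +0.000000-0.000000i
  [-6]  conj(Y_{7,-6})(Ω₁) = -0.000000-0.000000i ; Y_{7,-6}(Ω₂) = +0.082305+0.005732i ; Δ = -0.000000-0.000000i
  [-5]  conj(Y_{7,-5})(Ω₁) = +0.000000+0.000001i ; Y_{7,-5}(Ω₂) = -0.013537+0.233362i ; Δ = -0.000000+0.000000i
  [-4]  conj(Y_{7,-4})(Ω₁) = +0.000005-0.000049i ; Y_{7,-4}(Ω₂) = -0.424024-0.019670i ; Δ = -0.000003+0.000021i
  [-3]  conj(Y_{7,-3})(Ω₁) = -0.000518+0.001035i ; Y_{7,-3}(Ω₂) = +0.015242-0.438220i ; Δ = +0.000446+0.000243i
  [-2]  conj(Y_{7,-2})(Ω₁) = +0.014230-0.012936i ; Y_{7,-2}(Ω₂) = +0.074132+0.001719i ; Δ = +0.001077-0.000935i
  [-1]  conj(Y_{7,-1})(Ω₁) = -0.190621+0.073692i ; Y_{7,-1}(Ω₂) = +0.004296-0.370666i ; Δ = +0.026496+0.070973i
  [+0]  conj(Y_{7,0})(Ω₁) = +1.053274-0.000000i ; Y_{7,0}(Ω₂) = +0.198590+0.000000i ; Δ = +0.209169+0.000000i
  [+1]  conj(Y_{7,1})(Ω₁) = +0.190621+0.073692i ; Y_{7,1}(Ω₂) = -0.004296-0.370666i ; Δ = +0.026496-0.070973i
  [+2]  conj(Y_{7,2})(Ω₁) = +0.014230+0.012936i ; Y_{7,2}(Ω₂) = +0.074132-0.001719i ; Δ = +0.001077+0.000935i
  [+3]  conj(Y_{7,3})(Ω₁) = +0.000518+0.001035i ; Y_{7,3}(Ω₂) = -0.015242-0.438220i ; Δ = +0.000446-0.000243i
  [+4]  conj(Y_{7,4})(Ω₁) = +0.000005+0.000049i ; Y_{7,4}(Ω₂) = -0.424024+0.019670i ; Δ = -0.000003-0.000021i
  [+5]  conj(Y_{7,5})(Ω₁) = -0.000000+0.000001i ; Y_{7,5}(Ω₂) = +0.013537+0.233362i ; Δ = -0.000000-0.000000i
  [+6]  conj(Y_{7,6})(Ω₁) = -0.000000+0.000000i ; Y_{7,6}(Ω₂) = +0.082305-0.005732i ; Δ = -0.000000+0.000000i
  [+7]  conj(Y_{7,7})(Ω₁) = -0.000000+0.000000i ; Y_{7,7}(Ω₂) = -0.001407-0.017312i ; Δ = +0.000000+0.000000i
Accumulated sum +0.265201+0.000000i; after 4π/(2l+1) scaling, +0.222174+0.000000i ⇒ P_7 = 0.222174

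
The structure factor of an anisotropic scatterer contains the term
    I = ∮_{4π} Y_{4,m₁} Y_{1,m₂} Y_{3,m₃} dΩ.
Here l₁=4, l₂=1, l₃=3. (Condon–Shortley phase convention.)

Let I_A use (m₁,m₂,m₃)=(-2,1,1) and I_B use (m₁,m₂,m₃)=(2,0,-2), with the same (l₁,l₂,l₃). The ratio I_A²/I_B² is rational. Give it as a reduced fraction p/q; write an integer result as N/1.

Same 4,1,3: normalisation and zero-m 3j drop out of the ratio.
A: Δ: 2! 6! 0! / 9! → 1/252; sum: t=2:+1/96 = 1/96; 3j²(4 1 3; -2 1 1) = Δ·Π!·Σ² = 5/84  (sign +1)
B: Δ: 2! 6! 0! / 9! → 1/252; sum: t=1:−1/120 = -1/120; 3j²(4 1 3; 2 0 -2) = Δ·Π!·Σ² = 1/21  (sign +1)
I_A²/I_B² = (5/84)/(1/21) = 5/4

5/4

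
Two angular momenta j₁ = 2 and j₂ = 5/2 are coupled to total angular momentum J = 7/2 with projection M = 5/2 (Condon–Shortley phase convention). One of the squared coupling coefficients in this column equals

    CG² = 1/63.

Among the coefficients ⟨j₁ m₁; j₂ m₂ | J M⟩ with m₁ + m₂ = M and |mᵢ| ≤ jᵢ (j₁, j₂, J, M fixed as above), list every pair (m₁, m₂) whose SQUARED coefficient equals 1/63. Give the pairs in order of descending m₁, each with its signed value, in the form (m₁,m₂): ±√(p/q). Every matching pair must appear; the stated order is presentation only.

(1,3/2): −√(1/63)

Admissible pairs with m₁+m₂ = M = 5/2: (0,5/2), (1,3/2), (2,1/2)
  (m₁,m₂)=(2,1/2): CG² = 32/63, CG = +√(32/63)
  (m₁,m₂)=(1,3/2): CG² = 1/63, CG = −√(1/63)   ← matches the target
  (m₁,m₂)=(0,5/2): CG² = 10/21, CG = −√(10/21)
Pairs with CG² = 1/63: (1,3/2): −√(1/63)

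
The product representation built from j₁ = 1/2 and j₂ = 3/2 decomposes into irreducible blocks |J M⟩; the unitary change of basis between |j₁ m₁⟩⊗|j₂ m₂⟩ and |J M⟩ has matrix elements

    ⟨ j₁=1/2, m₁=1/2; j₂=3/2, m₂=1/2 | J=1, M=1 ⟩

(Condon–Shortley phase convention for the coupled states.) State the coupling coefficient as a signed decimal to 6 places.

√[3·1!0!2!/4! · 1!0!2!1!2!0!] = √(1)
  +(−1)^0/∏(0,1,0,2,0,0)! = 1/2  (running 1/2)
⟨..|..⟩ = √(1)·(1/2) = +0.500000

+0.500000  (= +√(1/4))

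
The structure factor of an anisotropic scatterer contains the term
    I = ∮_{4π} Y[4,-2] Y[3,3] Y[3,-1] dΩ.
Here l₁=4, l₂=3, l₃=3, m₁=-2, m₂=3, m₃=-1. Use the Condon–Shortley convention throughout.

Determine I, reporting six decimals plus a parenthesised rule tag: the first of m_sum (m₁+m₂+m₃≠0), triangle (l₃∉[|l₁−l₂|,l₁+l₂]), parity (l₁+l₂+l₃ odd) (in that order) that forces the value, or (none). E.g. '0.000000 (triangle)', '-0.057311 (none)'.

m-sum 0 ✓  L=10 even ✓  1≤3≤7 ✓
Π(2lᵢ+1) = 9×7×7 = 441
triangle coeff Δ(4,3,3) = 1/34650
Σ_t [1,3]: t=1:−1/72 t=2:+1/16 t=3:−1/72 = 5/144
(3j)²=2/77 [(4 3 3; 0 0 0)], sign=-1
Σ_t [4,4]: t=4:+1/192 = 1/192
(3j)²=3/77 [(4 3 3; -2 3 -1)], sign=+1
⇒ 4πI² = 54/121
I = (-1)√(54/121/(4π)) = -0.18845135
No selection rule forces the value: the integral is nonzero (none).

-0.188451 (none)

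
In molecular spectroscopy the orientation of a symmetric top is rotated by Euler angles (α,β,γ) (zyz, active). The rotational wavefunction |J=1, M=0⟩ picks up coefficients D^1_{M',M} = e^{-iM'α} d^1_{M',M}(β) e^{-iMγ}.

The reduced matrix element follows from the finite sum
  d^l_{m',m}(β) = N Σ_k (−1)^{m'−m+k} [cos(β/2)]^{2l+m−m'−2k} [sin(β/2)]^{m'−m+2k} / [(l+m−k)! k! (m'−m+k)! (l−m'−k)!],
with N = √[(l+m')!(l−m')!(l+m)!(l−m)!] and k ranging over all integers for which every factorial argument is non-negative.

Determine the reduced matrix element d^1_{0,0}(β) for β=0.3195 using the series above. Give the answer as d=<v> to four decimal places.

d=0.9494

d^1_{0,0}(β=0.3195) via the finite sum:
c=cos(0.319500/2)=0.987267, s=sin(0.319500/2)=0.159071; N=√[1·1·1·1]=1.000000
The bounds max(0,m−m')=0 and min(l+m,l−m')=1 give 2 terms
  k=0: (−1)^0·1.0000/(1)·0.9873^2·0.1591^0 = +0.974696
  k=1: (−1)^1·1.0000/(1)·0.9873^0·0.1591^2 = -0.025304
d^1_{0,0}(0.3195) = +0.974696 -0.025304 = +0.949393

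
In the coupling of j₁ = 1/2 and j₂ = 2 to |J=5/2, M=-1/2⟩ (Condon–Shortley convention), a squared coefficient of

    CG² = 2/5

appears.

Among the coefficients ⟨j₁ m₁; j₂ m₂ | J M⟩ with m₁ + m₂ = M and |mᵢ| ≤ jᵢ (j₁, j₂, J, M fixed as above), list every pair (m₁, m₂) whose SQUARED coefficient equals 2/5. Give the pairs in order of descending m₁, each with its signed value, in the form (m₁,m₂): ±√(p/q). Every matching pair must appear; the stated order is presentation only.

Admissible pairs with m₁+m₂ = M = -1/2: (-1/2,0), (1/2,-1)
  (m₁,m₂)=(1/2,-1): CG² = 2/5, CG = +√(2/5)   ← matches the target
  (m₁,m₂)=(-1/2,0): CG² = 3/5, CG = +√(3/5)
Pairs with CG² = 2/5: (1/2,-1): +√(2/5)

(1/2,-1): +√(2/5)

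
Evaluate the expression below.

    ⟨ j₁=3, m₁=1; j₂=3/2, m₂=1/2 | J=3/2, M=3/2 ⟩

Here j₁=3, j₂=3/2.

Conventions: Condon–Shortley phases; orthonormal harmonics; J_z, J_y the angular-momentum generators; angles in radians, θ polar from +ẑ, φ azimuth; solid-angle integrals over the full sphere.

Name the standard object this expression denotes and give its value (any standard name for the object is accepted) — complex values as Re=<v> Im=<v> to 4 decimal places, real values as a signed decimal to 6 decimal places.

This is a Clebsch–Gordan (vector-coupling) coefficient.
j₁+j₂−J=3  J+j₁−j₂=3  J−j₁+j₂=0  j₁+j₂+J+1=7
(j₁±m₁, j₂±m₂, J±M) = (4,2,2,1,3,0)
P² = 576/35
sum k=2..2:
  [2] +1/12 = 1/12
S = 1/12
C² = P²·S² = 4/35 ; C = +0.338062

Clebsch–Gordan coefficient, +√(4/35) ≈ +0.338062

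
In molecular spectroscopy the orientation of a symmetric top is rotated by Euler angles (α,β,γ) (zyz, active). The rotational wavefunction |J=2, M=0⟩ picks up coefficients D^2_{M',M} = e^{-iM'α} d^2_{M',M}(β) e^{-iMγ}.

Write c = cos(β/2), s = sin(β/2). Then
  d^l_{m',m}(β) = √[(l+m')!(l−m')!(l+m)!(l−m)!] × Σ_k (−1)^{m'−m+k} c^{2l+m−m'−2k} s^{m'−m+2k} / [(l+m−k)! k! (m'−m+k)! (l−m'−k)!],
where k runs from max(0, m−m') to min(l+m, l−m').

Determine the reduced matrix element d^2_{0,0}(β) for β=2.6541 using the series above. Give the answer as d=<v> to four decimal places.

d=0.6709

d^2_{0,0}(β=2.6541) via the finite sum:
Half-angle: c=0.241340, s=0.970441. N=√(2·2·2·2)=4.000000
Admissible k: 0..2 (factorial args all ≥0)
  k=0: (−1)^0·4.0000/(4)·0.2413^4·0.9704^0 = +0.003392
  k=1: (−1)^1·4.0000/(1)·0.2413^2·0.9704^2 = -0.219410
  k=2: (−1)^2·4.0000/(4)·0.2413^0·0.9704^4 = +0.886903
d^2_{0,0}(2.6541) = +0.003392 -0.219410 +0.886903 = +0.670885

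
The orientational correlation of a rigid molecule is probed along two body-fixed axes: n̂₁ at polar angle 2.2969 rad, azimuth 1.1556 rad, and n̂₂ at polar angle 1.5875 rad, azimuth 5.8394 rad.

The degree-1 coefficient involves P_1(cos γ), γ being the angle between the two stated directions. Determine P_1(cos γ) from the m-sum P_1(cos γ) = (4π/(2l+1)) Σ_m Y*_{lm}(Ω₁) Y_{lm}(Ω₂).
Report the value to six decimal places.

Summing Y*_{l m}(θ₁,φ₁)·Y_{l m}(θ₂,φ₂) over m ∈ [−1, 1]; prefactor 4π/(2·1+1) = 4.188790:
  m=-1: (0.104210, 0.236399) × (0.311984, 0.148321) = (-0.002551, 0.089209)  (running Σ = (-0.002551, 0.089209))
  m=0: (-0.324413, -0.000000) × (-0.008161, 0.000000) = (0.002648, 0.000000)  (running Σ = (0.000096, 0.089209))
  m=1: (-0.104210, 0.236399) × (-0.311984, 0.148321) = (-0.002551, -0.089209)  (running Σ = (-0.002455, 0.000000))
Total Σ_m = (-0.002455, 0.000000). Multiply by 4.188790: (-0.010282, 0.000000). P_1(cos γ) = -0.010282

-0.010282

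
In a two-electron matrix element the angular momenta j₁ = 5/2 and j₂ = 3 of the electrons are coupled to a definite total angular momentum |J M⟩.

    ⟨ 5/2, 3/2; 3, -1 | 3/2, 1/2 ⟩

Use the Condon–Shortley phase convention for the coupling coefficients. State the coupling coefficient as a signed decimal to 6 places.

triangle: 4!×1!×2!/8! = 48/40320
(j±m)!: 4!×1!×2!×4!×2!×1! = 2304
prefactor² = (2J+1)×Δ×N² = 384/35
  k=0: +1/(0!×4!×1!×2!×0!×0!) = 1/48
  k=1: −1/(1!×3!×0!×1!×1!×1!) = -1/6
Σ = -7/48  ⇒  CG² = 384/35×(-7/48)² = 7/30
CG = −√(7/30) = -0.483046

-0.483046  (= −√(7/30))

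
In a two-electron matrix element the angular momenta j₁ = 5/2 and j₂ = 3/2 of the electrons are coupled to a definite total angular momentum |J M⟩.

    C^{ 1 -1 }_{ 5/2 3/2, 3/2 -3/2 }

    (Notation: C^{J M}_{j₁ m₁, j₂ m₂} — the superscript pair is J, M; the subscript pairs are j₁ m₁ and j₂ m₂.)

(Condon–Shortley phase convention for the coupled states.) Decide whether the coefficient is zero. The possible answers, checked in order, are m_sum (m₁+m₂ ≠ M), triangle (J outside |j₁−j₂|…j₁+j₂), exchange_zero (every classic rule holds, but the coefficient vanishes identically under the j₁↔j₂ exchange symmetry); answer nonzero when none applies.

m_sum

m-sum: m₁+m₂ = 3/2+(-3/2) = 0, M = -1  ✗ ⇒ coefficient is 0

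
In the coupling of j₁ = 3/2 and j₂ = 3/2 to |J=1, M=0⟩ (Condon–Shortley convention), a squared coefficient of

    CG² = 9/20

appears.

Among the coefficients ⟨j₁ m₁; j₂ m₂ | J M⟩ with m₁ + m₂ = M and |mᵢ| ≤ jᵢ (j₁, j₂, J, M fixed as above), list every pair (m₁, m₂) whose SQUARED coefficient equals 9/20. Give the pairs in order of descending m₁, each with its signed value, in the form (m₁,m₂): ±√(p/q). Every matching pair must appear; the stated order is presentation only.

(3/2,-3/2): +√(9/20); (-3/2,3/2): +√(9/20)

Admissible pairs with m₁+m₂ = M = 0: (-3/2,3/2), (-1/2,1/2), (1/2,-1/2), (3/2,-3/2)
  (m₁,m₂)=(3/2,-3/2): CG² = 9/20, CG = +√(9/20)   ← matches the target
  (m₁,m₂)=(1/2,-1/2): CG² = 1/20, CG = −√(1/20)
  (m₁,m₂)=(-1/2,1/2): CG² = 1/20, CG = −√(1/20)
  (m₁,m₂)=(-3/2,3/2): CG² = 9/20, CG = +√(9/20)   ← matches the target
Pairs with CG² = 9/20: (3/2,-3/2): +√(9/20); (-3/2,3/2): +√(9/20)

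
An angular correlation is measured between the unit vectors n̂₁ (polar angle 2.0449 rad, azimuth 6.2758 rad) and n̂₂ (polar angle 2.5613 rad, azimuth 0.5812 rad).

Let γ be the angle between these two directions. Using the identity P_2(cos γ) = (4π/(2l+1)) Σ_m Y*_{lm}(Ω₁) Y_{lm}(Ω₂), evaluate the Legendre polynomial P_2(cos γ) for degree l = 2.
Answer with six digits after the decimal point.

Summing Y*_{l m}(θ₁,φ₁)·Y_{l m}(θ₂,φ₂) over m ∈ [−2, 2]; prefactor 4π/(2·2+1) = 2.513274:
  term(m=-2) = (0.013617, -0.032788)   from Y*(Ω₁)=(0.305730, -0.004516), Y(Ω₂)=(0.046113, -0.106564)
  term(m=-1) = (0.092451, -0.061712)   from Y*(Ω₁)=(-0.313790, 0.002317), Y(Ω₂)=(-0.296065, 0.194481)
  term(m=+0) = (-0.040934, -0.000000)   from Y*(Ω₁)=(-0.118181, -0.000000), Y(Ω₂)=(0.346364, 0.000000)
  term(m=+1) = (0.092451, 0.061712)   from Y*(Ω₁)=(0.313790, 0.002317), Y(Ω₂)=(0.296065, 0.194481)
  term(m=+2) = (0.013617, 0.032788)   from Y*(Ω₁)=(0.305730, 0.004516), Y(Ω₂)=(0.046113, 0.106564)
Σ over m = (0.171203, -0.000000); ×(4π/5) → (0.430280, -0.000000). Real part: 0.430280

0.430280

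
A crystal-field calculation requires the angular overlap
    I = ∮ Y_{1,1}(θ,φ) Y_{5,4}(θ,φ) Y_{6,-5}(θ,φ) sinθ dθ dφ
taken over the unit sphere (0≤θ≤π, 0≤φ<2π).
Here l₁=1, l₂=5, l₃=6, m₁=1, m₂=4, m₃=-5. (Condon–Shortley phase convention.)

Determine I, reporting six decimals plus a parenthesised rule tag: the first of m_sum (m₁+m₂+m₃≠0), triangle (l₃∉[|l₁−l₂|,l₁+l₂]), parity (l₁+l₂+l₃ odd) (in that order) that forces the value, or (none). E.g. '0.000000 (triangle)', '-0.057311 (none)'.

Rules hold: Σm=0, L=12 even, 4≤6≤6.
N = 3·11·13 = 429
Δ = 0!·2!·10!/13! = 1/858
Racah Σ t=0..0: t=0:+1/14400 = 1/14400
⇒ 3j(1 5 6; 0 0 0)² = 6/143, sgn +1
Racah Σ t=0..0: t=0:+1/725760 = 1/725760
⇒ 3j(1 5 6; 1 4 -5)² = 5/78, sgn -1
4πI² = N·(3j₀)²·(3jₘ)² = 15/13
I = -1·√(1.15385/4π) = -0.30301841
No selection rule forces the value: the integral is nonzero (none).

-0.303018 (none)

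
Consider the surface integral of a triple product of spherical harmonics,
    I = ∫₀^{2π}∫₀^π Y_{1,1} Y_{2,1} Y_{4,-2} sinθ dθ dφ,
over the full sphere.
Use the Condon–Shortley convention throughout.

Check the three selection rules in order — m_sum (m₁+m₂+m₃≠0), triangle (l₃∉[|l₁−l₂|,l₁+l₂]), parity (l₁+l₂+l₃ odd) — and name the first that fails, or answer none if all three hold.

triangle

m₁+m₂+m₃ = 1 + 1 − 2 = 0  ✓
triangle: need |l₁−l₂| ≤ l₃ ≤ l₁+l₂ = [1,3]; l₃=4 is outside  ✗
parity: l₁+l₂+l₃ = 7 is odd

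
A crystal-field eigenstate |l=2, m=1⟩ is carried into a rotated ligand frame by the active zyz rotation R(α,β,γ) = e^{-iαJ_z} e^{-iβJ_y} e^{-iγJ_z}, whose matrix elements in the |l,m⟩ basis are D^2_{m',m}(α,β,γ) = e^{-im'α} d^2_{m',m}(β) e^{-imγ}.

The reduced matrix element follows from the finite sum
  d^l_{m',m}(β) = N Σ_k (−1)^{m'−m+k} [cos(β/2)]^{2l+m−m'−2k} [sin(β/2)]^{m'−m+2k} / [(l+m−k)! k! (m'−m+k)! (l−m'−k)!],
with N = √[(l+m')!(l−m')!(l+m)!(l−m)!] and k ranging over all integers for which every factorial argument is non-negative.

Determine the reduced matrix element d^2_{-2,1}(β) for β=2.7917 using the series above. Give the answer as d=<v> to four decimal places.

d^2_{-2,1}(β=2.7917) via the finite sum:
With c≡cos(β/2)=0.174055 and s≡sin(β/2)=0.984736, N=[1·24·6·1]^{1/2}=12.000000
k∈{3} keeps every argument non-negative
  k=3: (−1)^0·12.0000/(6)·0.1741^1·0.9847^3 = +0.332412
d^2_{-2,1}(2.7917) = +0.332412

d=0.3324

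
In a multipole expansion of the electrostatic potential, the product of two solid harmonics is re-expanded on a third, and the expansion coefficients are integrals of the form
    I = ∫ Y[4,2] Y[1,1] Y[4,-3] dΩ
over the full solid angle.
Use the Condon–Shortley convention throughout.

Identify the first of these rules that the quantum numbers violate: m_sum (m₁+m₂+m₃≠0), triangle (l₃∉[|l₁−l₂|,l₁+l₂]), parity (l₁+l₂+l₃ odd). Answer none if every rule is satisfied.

Σmᵢ = 0  ✓
l₃∈[|l₁−l₂|,l₁+l₂]=[3,5], have l₃=4  ✓
Σlᵢ = 9 ⇒ odd  ✗

parity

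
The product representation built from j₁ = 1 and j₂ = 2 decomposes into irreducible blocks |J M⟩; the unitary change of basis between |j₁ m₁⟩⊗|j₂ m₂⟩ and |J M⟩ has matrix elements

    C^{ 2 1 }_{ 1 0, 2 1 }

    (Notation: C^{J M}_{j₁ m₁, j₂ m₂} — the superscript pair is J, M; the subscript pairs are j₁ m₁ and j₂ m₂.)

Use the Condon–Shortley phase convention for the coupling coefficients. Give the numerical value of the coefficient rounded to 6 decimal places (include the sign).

j₁+j₂−J=1  J+j₁−j₂=1  J−j₁+j₂=3  j₁+j₂+J+1=6
(j₁±m₁, j₂±m₂, J±M) = (1,1,3,1,3,1)
P² = 3/2
sum k=0..1:
  [0] +1/6 = 1/6
  [1] −1/2 = -1/2
S = -1/3
C² = P²·S² = 1/6 ; C = -0.408248

−√(1/6) ≈ -0.408248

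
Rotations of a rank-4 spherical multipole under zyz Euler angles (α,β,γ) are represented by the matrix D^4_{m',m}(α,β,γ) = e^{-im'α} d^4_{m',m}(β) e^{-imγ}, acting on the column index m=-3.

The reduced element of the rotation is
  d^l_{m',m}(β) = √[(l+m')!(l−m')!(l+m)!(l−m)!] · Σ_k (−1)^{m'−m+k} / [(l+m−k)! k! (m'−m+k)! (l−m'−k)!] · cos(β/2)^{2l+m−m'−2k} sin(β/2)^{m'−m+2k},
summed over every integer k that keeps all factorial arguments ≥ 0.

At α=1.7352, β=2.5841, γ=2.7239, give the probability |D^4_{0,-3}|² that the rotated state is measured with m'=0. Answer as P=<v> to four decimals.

P=0.0345

D^4_{0,-3}(1.7352,2.5841,2.7239) = e^{-i·0·1.7352}·d^4_{0,-3}(2.5841)·e^{-i·-3·2.7239}. Compute d first:
Half-angle: c=0.275151, s=0.961401. N=√(24·24·1·5040)=1703.830978
Admissible k: 0..1 (factorial args all ≥0)
  k=0: (−1)^3·1703.8310/(144)·0.2752^5·0.9614^3 = -0.016582
  k=1: (−1)^4·1703.8310/(144)·0.2752^3·0.9614^5 = +0.202441
d^4_{0,-3}(2.5841) = -0.016582 +0.202441 = +0.185859
|D^4_{0,-3}|² = |d^4_{0,-3}(β)|² = (+0.185859)² = 0.034544 (the z-rotation phases have unit modulus)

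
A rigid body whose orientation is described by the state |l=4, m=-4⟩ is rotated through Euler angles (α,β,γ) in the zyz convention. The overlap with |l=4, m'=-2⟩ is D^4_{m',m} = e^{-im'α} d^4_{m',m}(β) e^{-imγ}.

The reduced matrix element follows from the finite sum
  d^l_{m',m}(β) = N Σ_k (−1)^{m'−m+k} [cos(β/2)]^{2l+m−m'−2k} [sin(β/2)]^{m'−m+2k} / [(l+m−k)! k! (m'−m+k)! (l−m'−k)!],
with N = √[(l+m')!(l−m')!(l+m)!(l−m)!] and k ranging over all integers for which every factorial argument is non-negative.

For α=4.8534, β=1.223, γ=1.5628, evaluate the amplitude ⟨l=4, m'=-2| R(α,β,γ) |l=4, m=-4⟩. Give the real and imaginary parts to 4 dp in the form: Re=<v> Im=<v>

First d^4_{-2,-4}(β=1.2230), then the phase factors e^{-i(-2)α} and e^{-i(-4)γ}:
c=cos(1.223000/2)=0.818788, s=sin(1.223000/2)=0.574096; N=√[2·720·1·40320]=7619.763776
The bounds max(0,m−m')=0 and min(l+m,l−m')=0 give 1 term
  k=0: (−1)^2·7619.7638/(1440)·0.8188^6·0.5741^2 = +0.525505
d^4_{-2,-4}(1.2230) = +0.525505
Attach z-rotation phases: D = e^{-i(-2)(4.8534)}·(+0.525505)·e^{-i(-4)(1.5628)} = -0.509163-0.130031i

Re=-0.5092 Im=-0.1300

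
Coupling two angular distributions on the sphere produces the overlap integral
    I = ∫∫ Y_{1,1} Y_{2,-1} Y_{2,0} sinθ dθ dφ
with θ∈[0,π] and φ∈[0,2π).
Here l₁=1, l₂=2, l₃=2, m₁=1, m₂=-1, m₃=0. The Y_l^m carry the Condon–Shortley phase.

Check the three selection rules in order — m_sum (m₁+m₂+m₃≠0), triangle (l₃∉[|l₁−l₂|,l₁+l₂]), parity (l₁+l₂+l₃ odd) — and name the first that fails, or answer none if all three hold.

m₁+m₂+m₃ = 1 − 1 + 0 = 0  ✓
triangle: |1−2|=1 ≤ l₃=2 ≤ 1+2=3  ✓
parity: l₁+l₂+l₃ = 5 is odd  ✗

parity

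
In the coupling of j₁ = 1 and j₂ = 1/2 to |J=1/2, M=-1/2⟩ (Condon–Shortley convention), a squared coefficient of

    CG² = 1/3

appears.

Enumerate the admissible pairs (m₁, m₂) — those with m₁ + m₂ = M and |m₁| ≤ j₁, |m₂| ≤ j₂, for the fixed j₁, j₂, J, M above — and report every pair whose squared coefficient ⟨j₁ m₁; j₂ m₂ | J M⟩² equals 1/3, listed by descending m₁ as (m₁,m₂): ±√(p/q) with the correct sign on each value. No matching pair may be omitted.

Admissible pairs with m₁+m₂ = M = -1/2: (-1,1/2), (0,-1/2)
  (m₁,m₂)=(0,-1/2): CG² = 1/3, CG = +√(1/3)   ← matches the target
  (m₁,m₂)=(-1,1/2): CG² = 2/3, CG = −√(2/3)
Pairs with CG² = 1/3: (0,-1/2): +√(1/3)

(0,-1/2): +√(1/3)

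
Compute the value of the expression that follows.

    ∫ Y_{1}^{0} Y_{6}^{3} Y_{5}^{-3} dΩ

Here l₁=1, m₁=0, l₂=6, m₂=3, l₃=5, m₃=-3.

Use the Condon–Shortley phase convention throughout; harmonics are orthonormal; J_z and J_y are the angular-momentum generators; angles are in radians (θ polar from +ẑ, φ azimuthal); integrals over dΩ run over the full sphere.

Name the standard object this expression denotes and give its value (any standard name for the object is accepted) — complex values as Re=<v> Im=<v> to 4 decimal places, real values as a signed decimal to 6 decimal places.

Gaunt coefficient, -0.212310

This is a Gaunt coefficient — the integral of a triple product of spherical harmonics over the sphere.
Rules hold: Σm=0, L=12 even, 5≤5≤7.
N = 3·13·11 = 429
Δ = 2!·0!·10!/13! = 1/858
Racah Σ t=1..1: t=1:−1/14400 = -1/14400
⇒ 3j(1 6 5; 0 0 0)² = 6/143, sgn +1
Racah Σ t=1..1: t=1:−1/80640 = -1/80640
⇒ 3j(1 6 5; 0 3 -3)² = 9/286, sgn -1
4πI² = N·(3j₀)²·(3jₘ)² = 81/143
I = -1·√(0.566434/4π) = -0.21230956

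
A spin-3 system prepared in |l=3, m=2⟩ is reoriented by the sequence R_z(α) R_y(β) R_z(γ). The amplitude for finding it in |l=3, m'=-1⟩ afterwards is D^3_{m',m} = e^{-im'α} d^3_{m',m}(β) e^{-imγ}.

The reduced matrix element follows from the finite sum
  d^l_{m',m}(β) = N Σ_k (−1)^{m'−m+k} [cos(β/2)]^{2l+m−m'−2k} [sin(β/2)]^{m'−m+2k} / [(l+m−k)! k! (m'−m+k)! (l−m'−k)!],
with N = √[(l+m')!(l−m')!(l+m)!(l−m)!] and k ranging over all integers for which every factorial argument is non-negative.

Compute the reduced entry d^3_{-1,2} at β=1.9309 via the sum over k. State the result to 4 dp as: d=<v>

d^3_{-1,2}(β=1.9309) via the finite sum:
Half-angle: c=0.569047, s=0.822305. N=√(2·24·120·1)=75.894664
k∈{3,4} keeps every argument non-negative
  k=3: (−1)^0·75.8947/(12)·0.5690^3·0.8223^3 = +0.647997
  k=4: (−1)^1·75.8947/(24)·0.5690^1·0.8223^5 = -0.676570
d^3_{-1,2}(1.9309) = +0.647997 -0.676570 = -0.028573

d=-0.0286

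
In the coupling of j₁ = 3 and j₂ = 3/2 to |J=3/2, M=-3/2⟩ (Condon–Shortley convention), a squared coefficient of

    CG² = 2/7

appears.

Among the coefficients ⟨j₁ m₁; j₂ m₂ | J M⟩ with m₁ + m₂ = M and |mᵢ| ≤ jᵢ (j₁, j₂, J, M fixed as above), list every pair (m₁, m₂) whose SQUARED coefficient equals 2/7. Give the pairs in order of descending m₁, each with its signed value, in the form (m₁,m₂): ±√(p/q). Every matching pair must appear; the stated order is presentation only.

Admissible pairs with m₁+m₂ = M = -3/2: (-3,3/2), (-2,1/2), (-1,-1/2), (0,-3/2)
  (m₁,m₂)=(0,-3/2): CG² = 1/35, CG = +√(1/35)
  (m₁,m₂)=(-1,-1/2): CG² = 4/35, CG = −√(4/35)
  (m₁,m₂)=(-2,1/2): CG² = 2/7, CG = +√(2/7)   ← matches the target
  (m₁,m₂)=(-3,3/2): CG² = 4/7, CG = −√(4/7)
Pairs with CG² = 2/7: (-2,1/2): +√(2/7)

(-2,1/2): +√(2/7)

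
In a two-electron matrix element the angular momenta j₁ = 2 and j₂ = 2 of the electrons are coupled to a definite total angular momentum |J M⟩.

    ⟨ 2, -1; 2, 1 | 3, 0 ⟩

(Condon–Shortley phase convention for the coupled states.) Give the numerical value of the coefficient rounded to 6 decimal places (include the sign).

√[7·1!3!3!/8! · 1!3!3!1!3!3!] = √(81/10)
  +(−1)^0/∏(0,1,3,3,0,0)! = 1/36  (running 1/36)
  +(−1)^1/∏(1,0,2,2,1,1)! = -1/4  (running -2/9)
⟨..|..⟩ = √(81/10)·(-2/9) = -0.632456

−√(2/5) ≈ -0.632456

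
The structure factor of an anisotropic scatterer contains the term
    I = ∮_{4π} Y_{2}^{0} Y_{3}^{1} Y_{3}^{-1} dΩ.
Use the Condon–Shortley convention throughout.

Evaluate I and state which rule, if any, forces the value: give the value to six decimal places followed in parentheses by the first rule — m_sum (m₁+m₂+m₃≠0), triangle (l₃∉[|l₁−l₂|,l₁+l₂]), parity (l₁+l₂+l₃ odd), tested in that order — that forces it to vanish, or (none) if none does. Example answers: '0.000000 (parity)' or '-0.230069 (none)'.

-0.126157 (none)

Checks pass: Σm=0; 8 even; l₃=3∈[1,5].
(2·2+1)(2·3+1)(2·3+1) = 245
Δ: 2! 2! 4! / 9! → 1/3780
sum: t=0:+1/24 t=1:−1/4 t=2:+1/24 = -1/6
3j²(2 3 3; 0 0 0) = Δ·Π!·Σ² = 4/105  (sign +1)
sum: t=0:+1/96 t=1:−1/6 t=2:+1/16 = -3/32
3j²(2 3 3; 0 1 -1) = Δ·Π!·Σ² = 3/140  (sign -1)
combine: 4πI² = 245·4/105·3/140 = 1/5
take √, sign -1: I = -0.12615663
No selection rule forces the value: the integral is nonzero (none).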